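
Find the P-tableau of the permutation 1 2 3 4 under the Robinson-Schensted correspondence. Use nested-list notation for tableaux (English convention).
P = [[1, 2, 3, 4]]

Insert 1: appended to row 1. P = [[1]].
Insert 2: appended to row 1. P = [[1, 2]].
Insert 3: appended to row 1. P = [[1, 2, 3]].
Insert 4: appended to row 1. P = [[1, 2, 3, 4]].

So P = [[1, 2, 3, 4]].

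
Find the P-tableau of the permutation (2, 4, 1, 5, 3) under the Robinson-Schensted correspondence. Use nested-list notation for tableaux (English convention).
P = [[1, 3, 5], [2, 4]]

Insert 2: appended to row 1. P = [[2]].
Insert 4: appended to row 1. P = [[2, 4]].
Insert 1: 1 bumps 2 from row 1; 2 starts row 2. P = [[1, 4], [2]].
Insert 5: appended to row 1. P = [[1, 4, 5], [2]].
Insert 3: 3 bumps 4 from row 1; 4 appends to row 2. P = [[1, 3, 5], [2, 4]].

So P = [[1, 3, 5], [2, 4]].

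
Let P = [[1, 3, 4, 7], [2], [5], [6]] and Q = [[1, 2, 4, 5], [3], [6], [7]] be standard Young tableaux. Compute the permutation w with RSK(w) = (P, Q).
2 6 3 5 7 4 1

Reverse the RSK construction: for i from n down to 1, find the cell of Q containing i, remove the entry at that cell from P, and reverse-bump it up through P; the value ejected from row 1 is w(i).

Step i=7: Q has 7 at row 4, column 1; remove 6 from row 4 of P and reverse-bump: 6 enters row 3 and ejects 5; 5 enters row 2 and ejects 2; 2 enters row 1 and ejects 1. So w(7) = 1. P is now [[2, 3, 4, 7], [5], [6]].
Step i=6: Q has 6 at row 3, column 1; remove 6 from row 3 of P and reverse-bump: 6 enters row 2 and ejects 5; 5 enters row 1 and ejects 4. So w(6) = 4. P is now [[2, 3, 5, 7], [6]].
Step i=5: Q has 5 at row 1, column 4; remove that cell from P, ejecting 7. So w(5) = 7. P is now [[2, 3, 5], [6]].
Step i=4: Q has 4 at row 1, column 3; remove that cell from P, ejecting 5. So w(4) = 5. P is now [[2, 3], [6]].
Step i=3: Q has 3 at row 2, column 1; remove 6 from row 2 of P and reverse-bump: 6 enters row 1 and ejects 3. So w(3) = 3. P is now [[2, 6]].
Step i=2: Q has 2 at row 1, column 2; remove that cell from P, ejecting 6. So w(2) = 6. P is now [[2]].
Step i=1: Q has 1 at row 1, column 1; remove that cell from P, ejecting 2. So w(1) = 2. P is now [].

So w = 2 6 3 5 7 4 1.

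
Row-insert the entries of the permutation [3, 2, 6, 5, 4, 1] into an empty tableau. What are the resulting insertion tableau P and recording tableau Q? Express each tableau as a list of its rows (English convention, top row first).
P = [[1, 4], [2, 5], [3], [6]], Q = [[1, 3], [2, 4], [5], [6]]

Insert each entry of the permutation into P by Schensted row insertion, recording in Q the position of each new cell.

Insert 3: appended to row 1. P = [[3]].
Insert 2: 2 bumps 3 from row 1; 3 starts row 2. P = [[2], [3]].
Insert 6: appended to row 1. P = [[2, 6], [3]].
Insert 5: 5 bumps 6 from row 1; 6 appends to row 2. P = [[2, 5], [3, 6]].
Insert 4: 4 bumps 5 from row 1; 5 bumps 6 from row 2; 6 starts row 3. P = [[2, 4], [3, 5], [6]].
Insert 1: 1 bumps 2 from row 1; 2 bumps 3 from row 2; 3 bumps 6 from row 3; 6 starts row 4. P = [[1, 4], [2, 5], [3], [6]].

So P = [[1, 4], [2, 5], [3], [6]], Q = [[1, 3], [2, 4], [5], [6]].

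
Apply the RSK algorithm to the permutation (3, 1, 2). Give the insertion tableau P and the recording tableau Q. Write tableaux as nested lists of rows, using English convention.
Insert each entry of the permutation into P by Schensted row insertion, recording in Q the position of each new cell.

Insert 3: appended to row 1. P = [[3]].
Insert 1: 1 bumps 3 from row 1; 3 starts row 2. P = [[1], [3]].
Insert 2: appended to row 1. P = [[1, 2], [3]].

So P = [[1, 2], [3]], Q = [[1, 3], [2]].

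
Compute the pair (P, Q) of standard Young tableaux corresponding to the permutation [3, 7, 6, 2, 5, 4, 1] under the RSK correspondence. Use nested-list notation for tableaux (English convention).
P = [[1, 4], [2, 5], [3], [6], [7]], Q = [[1, 2], [3, 5], [4], [6], [7]]

Insert each entry of the permutation into P by Schensted row insertion, recording in Q the position of each new cell.

Insert 3: appended to row 1. P = [[3]].
Insert 7: appended to row 1. P = [[3, 7]].
Insert 6: 6 bumps 7 from row 1; 7 starts row 2. P = [[3, 6], [7]].
Insert 2: 2 bumps 3 from row 1; 3 bumps 7 from row 2; 7 starts row 3. P = [[2, 6], [3], [7]].
Insert 5: 5 bumps 6 from row 1; 6 appends to row 2. P = [[2, 5], [3, 6], [7]].
Insert 4: 4 bumps 5 from row 1; 5 bumps 6 from row 2; 6 bumps 7 from row 3; 7 starts row 4. P = [[2, 4], [3, 5], [6], [7]].
Insert 1: 1 bumps 2 from row 1; 2 bumps 3 from row 2; 3 bumps 6 from row 3; 6 bumps 7 from row 4; 7 starts row 5. P = [[1, 4], [2, 5], [3], [6], [7]].

So P = [[1, 4], [2, 5], [3], [6], [7]], Q = [[1, 2], [3, 5], [4], [6], [7]].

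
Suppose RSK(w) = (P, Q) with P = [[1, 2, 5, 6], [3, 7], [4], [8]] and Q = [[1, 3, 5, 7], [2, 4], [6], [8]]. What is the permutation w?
Reverse the RSK construction: for i from n down to 1, find the cell of Q containing i, remove the entry at that cell from P, and reverse-bump it up through P; the value ejected from row 1 is w(i).

Step i=8: Q has 8 at row 4, column 1; remove 8 from row 4 of P and reverse-bump: 8 enters row 3 and ejects 4; 4 enters row 2 and ejects 3; 3 enters row 1 and ejects 2. So w(8) = 2. P is now [[1, 3, 5, 6], [4, 7], [8]].
Step i=7: Q has 7 at row 1, column 4; remove that cell from P, ejecting 6. So w(7) = 6. P is now [[1, 3, 5], [4, 7], [8]].
Step i=6: Q has 6 at row 3, column 1; remove 8 from row 3 of P and reverse-bump: 8 enters row 2 and ejects 7; 7 enters row 1 and ejects 5. So w(6) = 5. P is now [[1, 3, 7], [4, 8]].
Step i=5: Q has 5 at row 1, column 3; remove that cell from P, ejecting 7. So w(5) = 7. P is now [[1, 3], [4, 8]].
Step i=4: Q has 4 at row 2, column 2; remove 8 from row 2 of P and reverse-bump: 8 enters row 1 and ejects 3. So w(4) = 3. P is now [[1, 8], [4]].
Step i=3: Q has 3 at row 1, column 2; remove that cell from P, ejecting 8. So w(3) = 8. P is now [[1], [4]].
Step i=2: Q has 2 at row 2, column 1; remove 4 from row 2 of P and reverse-bump: 4 enters row 1 and ejects 1. So w(2) = 1. P is now [[4]].
Step i=1: Q has 1 at row 1, column 1; remove that cell from P, ejecting 4. So w(1) = 4. P is now [].

So w = 4 1 8 3 7 5 6 2.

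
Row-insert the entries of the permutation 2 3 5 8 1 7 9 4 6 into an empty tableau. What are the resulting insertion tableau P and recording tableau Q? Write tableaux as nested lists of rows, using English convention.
Insert each entry of the permutation into P by Schensted row insertion, recording in Q the position of each new cell.

Insert 2: appended to row 1. P = [[2]].
Insert 3: appended to row 1. P = [[2, 3]].
Insert 5: appended to row 1. P = [[2, 3, 5]].
Insert 8: appended to row 1. P = [[2, 3, 5, 8]].
Insert 1: 1 bumps 2 from row 1; 2 starts row 2. P = [[1, 3, 5, 8], [2]].
Insert 7: 7 bumps 8 from row 1; 8 appends to row 2. P = [[1, 3, 5, 7], [2, 8]].
Insert 9: appended to row 1. P = [[1, 3, 5, 7, 9], [2, 8]].
Insert 4: 4 bumps 5 from row 1; 5 bumps 8 from row 2; 8 starts row 3. P = [[1, 3, 4, 7, 9], [2, 5], [8]].
Insert 6: 6 bumps 7 from row 1; 7 appends to row 2. P = [[1, 3, 4, 6, 9], [2, 5, 7], [8]].

So P = [[1, 3, 4, 6, 9], [2, 5, 7], [8]], Q = [[1, 2, 3, 4, 7], [5, 6, 9], [8]].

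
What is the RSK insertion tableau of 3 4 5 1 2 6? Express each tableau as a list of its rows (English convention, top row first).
P = [[1, 2, 5, 6], [3, 4]]

Insert 3: appended to row 1. P = [[3]].
Insert 4: appended to row 1. P = [[3, 4]].
Insert 5: appended to row 1. P = [[3, 4, 5]].
Insert 1: 1 bumps 3 from row 1; 3 starts row 2. P = [[1, 4, 5], [3]].
Insert 2: 2 bumps 4 from row 1; 4 appends to row 2. P = [[1, 2, 5], [3, 4]].
Insert 6: appended to row 1. P = [[1, 2, 5, 6], [3, 4]].

So P = [[1, 2, 5, 6], [3, 4]].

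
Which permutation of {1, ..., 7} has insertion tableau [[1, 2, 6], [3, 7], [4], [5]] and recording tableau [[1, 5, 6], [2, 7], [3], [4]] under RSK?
5 4 3 1 2 7 6

Reverse the RSK construction: for i from n down to 1, find the cell of Q containing i, remove the entry at that cell from P, and reverse-bump it up through P; the value ejected from row 1 is w(i).

Step i=7: Q has 7 at row 2, column 2; remove 7 from row 2 of P and reverse-bump: 7 enters row 1 and ejects 6. So w(7) = 6. P is now [[1, 2, 7], [3], [4], [5]].
Step i=6: Q has 6 at row 1, column 3; remove that cell from P, ejecting 7. So w(6) = 7. P is now [[1, 2], [3], [4], [5]].
Step i=5: Q has 5 at row 1, column 2; remove that cell from P, ejecting 2. So w(5) = 2. P is now [[1], [3], [4], [5]].
Step i=4: Q has 4 at row 4, column 1; remove 5 from row 4 of P and reverse-bump: 5 enters row 3 and ejects 4; 4 enters row 2 and ejects 3; 3 enters row 1 and ejects 1. So w(4) = 1. P is now [[3], [4], [5]].
Step i=3: Q has 3 at row 3, column 1; remove 5 from row 3 of P and reverse-bump: 5 enters row 2 and ejects 4; 4 enters row 1 and ejects 3. So w(3) = 3. P is now [[4], [5]].
Step i=2: Q has 2 at row 2, column 1; remove 5 from row 2 of P and reverse-bump: 5 enters row 1 and ejects 4. So w(2) = 4. P is now [[5]].
Step i=1: Q has 1 at row 1, column 1; remove that cell from P, ejecting 5. So w(1) = 5. P is now [].

So w = 5 4 3 1 2 7 6.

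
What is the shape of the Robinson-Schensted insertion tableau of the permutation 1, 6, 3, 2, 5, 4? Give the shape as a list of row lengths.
Row-insert each entry into an empty tableau.

After inserting 1: P = [[1]].
After inserting 6: P = [[1, 6]].
After inserting 3: P = [[1, 3], [6]].
After inserting 2: P = [[1, 2], [3], [6]].
After inserting 5: P = [[1, 2, 5], [3], [6]].
After inserting 4: P = [[1, 2, 4], [3, 5], [6]].

The final insertion tableau P = [[1, 2, 4], [3, 5], [6]] has shape [3, 2, 1].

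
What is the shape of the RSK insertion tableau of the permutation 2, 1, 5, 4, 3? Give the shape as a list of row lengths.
[2, 2, 1]

Row-insert each entry into an empty tableau.

After inserting 2: P = [[2]].
After inserting 1: P = [[1], [2]].
After inserting 5: P = [[1, 5], [2]].
After inserting 4: P = [[1, 4], [2, 5]].
After inserting 3: P = [[1, 3], [2, 4], [5]].

The final insertion tableau P = [[1, 3], [2, 4], [5]] has shape [2, 2, 1].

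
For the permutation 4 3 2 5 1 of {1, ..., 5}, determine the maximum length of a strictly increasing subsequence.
2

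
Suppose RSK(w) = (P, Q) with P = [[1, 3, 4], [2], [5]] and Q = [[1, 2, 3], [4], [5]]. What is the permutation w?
Reverse the RSK construction: for i from n down to 1, find the cell of Q containing i, remove the entry at that cell from P, and reverse-bump it up through P; the value ejected from row 1 is w(i).

Step i=5: Q has 5 at row 3, column 1; remove 5 from row 3 of P and reverse-bump: 5 enters row 2 and ejects 2; 2 enters row 1 and ejects 1. So w(5) = 1. P is now [[2, 3, 4], [5]].
Step i=4: Q has 4 at row 2, column 1; remove 5 from row 2 of P and reverse-bump: 5 enters row 1 and ejects 4. So w(4) = 4. P is now [[2, 3, 5]].
Step i=3: Q has 3 at row 1, column 3; remove that cell from P, ejecting 5. So w(3) = 5. P is now [[2, 3]].
Step i=2: Q has 2 at row 1, column 2; remove that cell from P, ejecting 3. So w(2) = 3. P is now [[2]].
Step i=1: Q has 1 at row 1, column 1; remove that cell from P, ejecting 2. So w(1) = 2. P is now [].

So w = 2 3 5 4 1.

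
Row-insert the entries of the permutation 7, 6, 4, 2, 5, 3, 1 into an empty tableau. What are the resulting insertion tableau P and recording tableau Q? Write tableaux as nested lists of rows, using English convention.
P = [[1, 3], [2, 5], [4], [6], [7]], Q = [[1, 5], [2, 6], [3], [4], [7]]

Insert each entry of the permutation into P by Schensted row insertion, recording in Q the position of each new cell.

Insert 7: appended to row 1. P = [[7]], Q = [[1]].
Insert 6: 6 bumps 7 from row 1; 7 starts row 2. P = [[6], [7]], Q = [[1], [2]].
Insert 4: 4 bumps 6 from row 1; 6 bumps 7 from row 2; 7 starts row 3. P = [[4], [6], [7]], Q = [[1], [2], [3]].
Insert 2: 2 bumps 4 from row 1; 4 bumps 6 from row 2; 6 bumps 7 from row 3; 7 starts row 4. P = [[2], [4], [6], [7]], Q = [[1], [2], [3], [4]].
Insert 5: appended to row 1. P = [[2, 5], [4], [6], [7]], Q = [[1, 5], [2], [3], [4]].
Insert 3: 3 bumps 5 from row 1; 5 appends to row 2. P = [[2, 3], [4, 5], [6], [7]], Q = [[1, 5], [2, 6], [3], [4]].
Insert 1: 1 bumps 2 from row 1; 2 bumps 4 from row 2; 4 bumps 6 from row 3; 6 bumps 7 from row 4; 7 starts row 5. P = [[1, 3], [2, 5], [4], [6], [7]], Q = [[1, 5], [2, 6], [3], [4], [7]].

So P = [[1, 3], [2, 5], [4], [6], [7]], Q = [[1, 5], [2, 6], [3], [4], [7]].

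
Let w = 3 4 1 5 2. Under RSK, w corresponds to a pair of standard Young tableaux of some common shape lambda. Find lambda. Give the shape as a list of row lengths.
[3, 2]

Row-insert each entry into an empty tableau.

After inserting 3: P = [[3]].
After inserting 4: P = [[3, 4]].
After inserting 1: P = [[1, 4], [3]].
After inserting 5: P = [[1, 4, 5], [3]].
After inserting 2: P = [[1, 2, 5], [3, 4]].

The final insertion tableau P = [[1, 2, 5], [3, 4]] has shape [3, 2].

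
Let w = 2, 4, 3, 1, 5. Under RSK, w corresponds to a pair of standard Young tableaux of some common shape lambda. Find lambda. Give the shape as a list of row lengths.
[3, 1, 1]

Row-insert each entry into an empty tableau.

After inserting 2: P = [[2]].
After inserting 4: P = [[2, 4]].
After inserting 3: P = [[2, 3], [4]].
After inserting 1: P = [[1, 3], [2], [4]].
After inserting 5: P = [[1, 3, 5], [2], [4]].

The final insertion tableau P = [[1, 3, 5], [2], [4]] has shape [3, 1, 1].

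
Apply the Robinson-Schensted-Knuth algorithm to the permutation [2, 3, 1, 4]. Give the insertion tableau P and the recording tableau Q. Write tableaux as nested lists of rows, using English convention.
P = [[1, 3, 4], [2]], Q = [[1, 2, 4], [3]]

Insert each entry of the permutation into P by Schensted row insertion, recording in Q the position of each new cell.

Insert 2: appended to row 1. P = [[2]].
Insert 3: appended to row 1. P = [[2, 3]].
Insert 1: 1 bumps 2 from row 1; 2 starts row 2. P = [[1, 3], [2]].
Insert 4: appended to row 1. P = [[1, 3, 4], [2]].

So P = [[1, 3, 4], [2]], Q = [[1, 2, 4], [3]].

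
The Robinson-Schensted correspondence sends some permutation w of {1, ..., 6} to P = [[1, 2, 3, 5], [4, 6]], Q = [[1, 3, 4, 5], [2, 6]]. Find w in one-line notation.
4 1 2 3 6 5

Reverse the RSK construction: for i from n down to 1, find the cell of Q containing i, remove the entry at that cell from P, and reverse-bump it up through P; the value ejected from row 1 is w(i).

Step i=6: Q has 6 at row 2, column 2; remove 6 from row 2 of P and reverse-bump: 6 enters row 1 and ejects 5. So w(6) = 5. P is now [[1, 2, 3, 6], [4]].
Step i=5: Q has 5 at row 1, column 4; remove that cell from P, ejecting 6. So w(5) = 6. P is now [[1, 2, 3], [4]].
Step i=4: Q has 4 at row 1, column 3; remove that cell from P, ejecting 3. So w(4) = 3. P is now [[1, 2], [4]].
Step i=3: Q has 3 at row 1, column 2; remove that cell from P, ejecting 2. So w(3) = 2. P is now [[1], [4]].
Step i=2: Q has 2 at row 2, column 1; remove 4 from row 2 of P and reverse-bump: 4 enters row 1 and ejects 1. So w(2) = 1. P is now [[4]].
Step i=1: Q has 1 at row 1, column 1; remove that cell from P, ejecting 4. So w(1) = 4. P is now [].

So w = 4 1 2 3 6 5.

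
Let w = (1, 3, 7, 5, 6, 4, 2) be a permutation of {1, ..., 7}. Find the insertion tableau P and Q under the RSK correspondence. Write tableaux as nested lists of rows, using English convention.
Insert each entry of the permutation into P by Schensted row insertion, recording in Q the position of each new cell.

After inserting 1: P = [[1]].
After inserting 3: P = [[1, 3]].
After inserting 7: P = [[1, 3, 7]].
After inserting 5: P = [[1, 3, 5], [7]].
After inserting 6: P = [[1, 3, 5, 6], [7]].
After inserting 4: P = [[1, 3, 4, 6], [5], [7]].
After inserting 2: P = [[1, 2, 4, 6], [3], [5], [7]].

So P = [[1, 2, 4, 6], [3], [5], [7]], Q = [[1, 2, 3, 5], [4], [6], [7]].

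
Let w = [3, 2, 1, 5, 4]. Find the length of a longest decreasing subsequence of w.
3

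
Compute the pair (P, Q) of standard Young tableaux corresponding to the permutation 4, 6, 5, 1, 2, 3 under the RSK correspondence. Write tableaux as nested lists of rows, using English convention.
P = [[1, 2, 3], [4, 5], [6]], Q = [[1, 2, 6], [3, 5], [4]]

Insert each entry of the permutation into P by Schensted row insertion, recording in Q the position of each new cell.

After inserting 4: P = [[4]].
After inserting 6: P = [[4, 6]].
After inserting 5: P = [[4, 5], [6]].
After inserting 1: P = [[1, 5], [4], [6]].
After inserting 2: P = [[1, 2], [4, 5], [6]].
After inserting 3: P = [[1, 2, 3], [4, 5], [6]].

So P = [[1, 2, 3], [4, 5], [6]], Q = [[1, 2, 6], [3, 5], [4]].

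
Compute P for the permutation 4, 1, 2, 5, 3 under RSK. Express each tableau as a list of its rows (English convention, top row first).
After inserting 4: P = [[4]].
After inserting 1: P = [[1], [4]].
After inserting 2: P = [[1, 2], [4]].
After inserting 5: P = [[1, 2, 5], [4]].
After inserting 3: P = [[1, 2, 3], [4, 5]].

So P = [[1, 2, 3], [4, 5]].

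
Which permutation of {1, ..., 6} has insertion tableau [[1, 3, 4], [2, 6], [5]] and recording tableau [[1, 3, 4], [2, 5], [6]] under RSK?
Reverse the RSK construction: for i from n down to 1, find the cell of Q containing i, remove the entry at that cell from P, and reverse-bump it up through P; the value ejected from row 1 is w(i).

Step i=6: Q has 6 at row 3, column 1; remove 5 from row 3 of P and reverse-bump: 5 enters row 2 and ejects 2; 2 enters row 1 and ejects 1. So w(6) = 1. P is now [[2, 3, 4], [5, 6]].
Step i=5: Q has 5 at row 2, column 2; remove 6 from row 2 of P and reverse-bump: 6 enters row 1 and ejects 4. So w(5) = 4. P is now [[2, 3, 6], [5]].
Step i=4: Q has 4 at row 1, column 3; remove that cell from P, ejecting 6. So w(4) = 6. P is now [[2, 3], [5]].
Step i=3: Q has 3 at row 1, column 2; remove that cell from P, ejecting 3. So w(3) = 3. P is now [[2], [5]].
Step i=2: Q has 2 at row 2, column 1; remove 5 from row 2 of P and reverse-bump: 5 enters row 1 and ejects 2. So w(2) = 2. P is now [[5]].
Step i=1: Q has 1 at row 1, column 1; remove that cell from P, ejecting 5. So w(1) = 5. P is now [].

So w = 5 2 3 6 4 1.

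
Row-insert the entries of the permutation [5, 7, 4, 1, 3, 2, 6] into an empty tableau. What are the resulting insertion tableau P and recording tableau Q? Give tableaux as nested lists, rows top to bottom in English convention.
Insert each entry of the permutation into P by Schensted row insertion, recording in Q the position of each new cell.

Insert 5: appended to row 1. P = [[5]].
Insert 7: appended to row 1. P = [[5, 7]].
Insert 4: 4 bumps 5 from row 1; 5 starts row 2. P = [[4, 7], [5]].
Insert 1: 1 bumps 4 from row 1; 4 bumps 5 from row 2; 5 starts row 3. P = [[1, 7], [4], [5]].
Insert 3: 3 bumps 7 from row 1; 7 appends to row 2. P = [[1, 3], [4, 7], [5]].
Insert 2: 2 bumps 3 from row 1; 3 bumps 4 from row 2; 4 bumps 5 from row 3; 5 starts row 4. P = [[1, 2], [3, 7], [4], [5]].
Insert 6: appended to row 1. P = [[1, 2, 6], [3, 7], [4], [5]].

So P = [[1, 2, 6], [3, 7], [4], [5]], Q = [[1, 2, 7], [3, 5], [4], [6]].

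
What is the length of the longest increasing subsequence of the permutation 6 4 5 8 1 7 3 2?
3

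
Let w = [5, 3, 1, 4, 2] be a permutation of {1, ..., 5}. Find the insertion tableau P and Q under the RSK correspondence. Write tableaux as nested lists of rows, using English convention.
Insert each entry of the permutation into P by Schensted row insertion, recording in Q the position of each new cell.

Insert 5: appended to row 1. P = [[5]], Q = [[1]].
Insert 3: 3 bumps 5 from row 1; 5 starts row 2. P = [[3], [5]], Q = [[1], [2]].
Insert 1: 1 bumps 3 from row 1; 3 bumps 5 from row 2; 5 starts row 3. P = [[1], [3], [5]], Q = [[1], [2], [3]].
Insert 4: appended to row 1. P = [[1, 4], [3], [5]], Q = [[1, 4], [2], [3]].
Insert 2: 2 bumps 4 from row 1; 4 appends to row 2. P = [[1, 2], [3, 4], [5]], Q = [[1, 4], [2, 5], [3]].

So P = [[1, 2], [3, 4], [5]], Q = [[1, 4], [2, 5], [3]].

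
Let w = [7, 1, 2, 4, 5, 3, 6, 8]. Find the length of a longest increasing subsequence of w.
6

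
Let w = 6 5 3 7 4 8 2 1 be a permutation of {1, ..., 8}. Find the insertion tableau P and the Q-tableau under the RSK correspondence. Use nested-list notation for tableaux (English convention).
P = [[1, 4, 8], [2, 7], [3], [5], [6]], Q = [[1, 4, 6], [2, 5], [3], [7], [8]]

Insert each entry of the permutation into P by Schensted row insertion, recording in Q the position of each new cell.

After inserting 6: P = [[6]].
After inserting 5: P = [[5], [6]].
After inserting 3: P = [[3], [5], [6]].
After inserting 7: P = [[3, 7], [5], [6]].
After inserting 4: P = [[3, 4], [5, 7], [6]].
After inserting 8: P = [[3, 4, 8], [5, 7], [6]].
After inserting 2: P = [[2, 4, 8], [3, 7], [5], [6]].
After inserting 1: P = [[1, 4, 8], [2, 7], [3], [5], [6]].

So P = [[1, 4, 8], [2, 7], [3], [5], [6]], Q = [[1, 4, 6], [2, 5], [3], [7], [8]].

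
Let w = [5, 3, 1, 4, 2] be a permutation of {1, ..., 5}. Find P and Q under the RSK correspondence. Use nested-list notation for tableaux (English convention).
P = [[1, 2], [3, 4], [5]], Q = [[1, 4], [2, 5], [3]]

Insert each entry of the permutation into P by Schensted row insertion, recording in Q the position of each new cell.

Insert 5: appended to row 1. P = [[5]], Q = [[1]].
Insert 3: 3 bumps 5 from row 1; 5 starts row 2. P = [[3], [5]], Q = [[1], [2]].
Insert 1: 1 bumps 3 from row 1; 3 bumps 5 from row 2; 5 starts row 3. P = [[1], [3], [5]], Q = [[1], [2], [3]].
Insert 4: appended to row 1. P = [[1, 4], [3], [5]], Q = [[1, 4], [2], [3]].
Insert 2: 2 bumps 4 from row 1; 4 appends to row 2. P = [[1, 2], [3, 4], [5]], Q = [[1, 4], [2, 5], [3]].

So P = [[1, 2], [3, 4], [5]], Q = [[1, 4], [2, 5], [3]].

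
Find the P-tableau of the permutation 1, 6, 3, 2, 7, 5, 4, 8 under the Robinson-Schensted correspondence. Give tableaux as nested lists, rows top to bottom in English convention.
P = [[1, 2, 4, 8], [3, 5], [6, 7]]

Insert 1: appended to row 1. P = [[1]].
Insert 6: appended to row 1. P = [[1, 6]].
Insert 3: 3 bumps 6 from row 1; 6 starts row 2. P = [[1, 3], [6]].
Insert 2: 2 bumps 3 from row 1; 3 bumps 6 from row 2; 6 starts row 3. P = [[1, 2], [3], [6]].
Insert 7: appended to row 1. P = [[1, 2, 7], [3], [6]].
Insert 5: 5 bumps 7 from row 1; 7 appends to row 2. P = [[1, 2, 5], [3, 7], [6]].
Insert 4: 4 bumps 5 from row 1; 5 bumps 7 from row 2; 7 appends to row 3. P = [[1, 2, 4], [3, 5], [6, 7]].
Insert 8: appended to row 1. P = [[1, 2, 4, 8], [3, 5], [6, 7]].

So P = [[1, 2, 4, 8], [3, 5], [6, 7]].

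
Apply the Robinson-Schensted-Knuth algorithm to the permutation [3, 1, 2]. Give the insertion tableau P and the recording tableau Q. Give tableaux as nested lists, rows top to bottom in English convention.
Insert each entry of the permutation into P by Schensted row insertion, recording in Q the position of each new cell.

After inserting 3: P = [[3]].
After inserting 1: P = [[1], [3]].
After inserting 2: P = [[1, 2], [3]].

So P = [[1, 2], [3]], Q = [[1, 3], [2]].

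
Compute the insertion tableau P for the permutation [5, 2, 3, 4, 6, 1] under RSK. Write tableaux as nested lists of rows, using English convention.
Insert 5: appended to row 1. P = [[5]].
Insert 2: 2 bumps 5 from row 1; 5 starts row 2. P = [[2], [5]].
Insert 3: appended to row 1. P = [[2, 3], [5]].
Insert 4: appended to row 1. P = [[2, 3, 4], [5]].
Insert 6: appended to row 1. P = [[2, 3, 4, 6], [5]].
Insert 1: 1 bumps 2 from row 1; 2 bumps 5 from row 2; 5 starts row 3. P = [[1, 3, 4, 6], [2], [5]].

So P = [[1, 3, 4, 6], [2], [5]].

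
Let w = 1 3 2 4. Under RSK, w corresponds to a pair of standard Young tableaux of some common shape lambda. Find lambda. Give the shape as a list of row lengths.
Row-insert each entry into an empty tableau.

After inserting 1: P = [[1]].
After inserting 3: P = [[1, 3]].
After inserting 2: P = [[1, 2], [3]].
After inserting 4: P = [[1, 2, 4], [3]].

The final insertion tableau P = [[1, 2, 4], [3]] has shape [3, 1].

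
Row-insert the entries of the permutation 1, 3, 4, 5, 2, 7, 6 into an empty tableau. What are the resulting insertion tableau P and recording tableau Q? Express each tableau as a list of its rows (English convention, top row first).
P = [[1, 2, 4, 5, 6], [3, 7]], Q = [[1, 2, 3, 4, 6], [5, 7]]

Insert each entry of the permutation into P by Schensted row insertion, recording in Q the position of each new cell.

Insert 1: appended to row 1. P = [[1]].
Insert 3: appended to row 1. P = [[1, 3]].
Insert 4: appended to row 1. P = [[1, 3, 4]].
Insert 5: appended to row 1. P = [[1, 3, 4, 5]].
Insert 2: 2 bumps 3 from row 1; 3 starts row 2. P = [[1, 2, 4, 5], [3]].
Insert 7: appended to row 1. P = [[1, 2, 4, 5, 7], [3]].
Insert 6: 6 bumps 7 from row 1; 7 appends to row 2. P = [[1, 2, 4, 5, 6], [3, 7]].

So P = [[1, 2, 4, 5, 6], [3, 7]], Q = [[1, 2, 3, 4, 6], [5, 7]].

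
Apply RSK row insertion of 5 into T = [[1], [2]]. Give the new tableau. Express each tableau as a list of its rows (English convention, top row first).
5 is larger than every entry of row 1, so it is appended to row 1. The new tableau is [[1, 5], [2]].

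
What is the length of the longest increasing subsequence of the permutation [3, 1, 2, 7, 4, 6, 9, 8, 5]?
5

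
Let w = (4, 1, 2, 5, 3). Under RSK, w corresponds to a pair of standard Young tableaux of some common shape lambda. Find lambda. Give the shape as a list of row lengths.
[3, 2]

Row-insert each entry into an empty tableau.

After inserting 4: P = [[4]].
After inserting 1: P = [[1], [4]].
After inserting 2: P = [[1, 2], [4]].
After inserting 5: P = [[1, 2, 5], [4]].
After inserting 3: P = [[1, 2, 3], [4, 5]].

The final insertion tableau P = [[1, 2, 3], [4, 5]] has shape [3, 2].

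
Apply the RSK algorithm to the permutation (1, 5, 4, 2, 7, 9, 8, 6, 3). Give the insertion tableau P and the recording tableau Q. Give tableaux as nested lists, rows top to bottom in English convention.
Insert each entry of the permutation into P by Schensted row insertion, recording in Q the position of each new cell.

Insert 1: appended to row 1. P = [[1]].
Insert 5: appended to row 1. P = [[1, 5]].
Insert 4: 4 bumps 5 from row 1; 5 starts row 2. P = [[1, 4], [5]].
Insert 2: 2 bumps 4 from row 1; 4 bumps 5 from row 2; 5 starts row 3. P = [[1, 2], [4], [5]].
Insert 7: appended to row 1. P = [[1, 2, 7], [4], [5]].
Insert 9: appended to row 1. P = [[1, 2, 7, 9], [4], [5]].
Insert 8: 8 bumps 9 from row 1; 9 appends to row 2. P = [[1, 2, 7, 8], [4, 9], [5]].
Insert 6: 6 bumps 7 from row 1; 7 bumps 9 from row 2; 9 appends to row 3. P = [[1, 2, 6, 8], [4, 7], [5, 9]].
Insert 3: 3 bumps 6 from row 1; 6 bumps 7 from row 2; 7 bumps 9 from row 3; 9 starts row 4. P = [[1, 2, 3, 8], [4, 6], [5, 7], [9]].

So P = [[1, 2, 3, 8], [4, 6], [5, 7], [9]], Q = [[1, 2, 5, 6], [3, 7], [4, 8], [9]].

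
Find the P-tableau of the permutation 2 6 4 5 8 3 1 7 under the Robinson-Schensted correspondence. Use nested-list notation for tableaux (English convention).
P = [[1, 3, 5, 7], [2, 8], [4], [6]]

Insert 2: appended to row 1. P = [[2]].
Insert 6: appended to row 1. P = [[2, 6]].
Insert 4: 4 bumps 6 from row 1; 6 starts row 2. P = [[2, 4], [6]].
Insert 5: appended to row 1. P = [[2, 4, 5], [6]].
Insert 8: appended to row 1. P = [[2, 4, 5, 8], [6]].
Insert 3: 3 bumps 4 from row 1; 4 bumps 6 from row 2; 6 starts row 3. P = [[2, 3, 5, 8], [4], [6]].
Insert 1: 1 bumps 2 from row 1; 2 bumps 4 from row 2; 4 bumps 6 from row 3; 6 starts row 4. P = [[1, 3, 5, 8], [2], [4], [6]].
Insert 7: 7 bumps 8 from row 1; 8 appends to row 2. P = [[1, 3, 5, 7], [2, 8], [4], [6]].

So P = [[1, 3, 5, 7], [2, 8], [4], [6]].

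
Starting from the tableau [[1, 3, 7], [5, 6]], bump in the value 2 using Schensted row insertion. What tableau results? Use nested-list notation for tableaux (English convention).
[[1, 2, 7], [3, 6], [5]]

In row 1, 2 replaces 3 (the leftmost entry greater than 2); 3 is bumped to row 2. In row 2, 3 replaces 5 (the leftmost entry greater than 3); 5 is bumped to row 3. 5 starts a new row 3. The new tableau is [[1, 2, 7], [3, 6], [5]].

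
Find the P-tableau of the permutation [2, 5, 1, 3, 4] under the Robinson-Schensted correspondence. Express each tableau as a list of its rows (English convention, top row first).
Insert 2: appended to row 1. P = [[2]].
Insert 5: appended to row 1. P = [[2, 5]].
Insert 1: 1 bumps 2 from row 1; 2 starts row 2. P = [[1, 5], [2]].
Insert 3: 3 bumps 5 from row 1; 5 appends to row 2. P = [[1, 3], [2, 5]].
Insert 4: appended to row 1. P = [[1, 3, 4], [2, 5]].

So P = [[1, 3, 4], [2, 5]].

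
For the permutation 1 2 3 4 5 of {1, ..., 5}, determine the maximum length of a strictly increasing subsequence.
5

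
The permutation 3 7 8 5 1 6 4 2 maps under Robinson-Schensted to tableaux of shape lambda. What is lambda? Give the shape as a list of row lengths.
Row-insert each entry into an empty tableau.

After inserting 3: P = [[3]].
After inserting 7: P = [[3, 7]].
After inserting 8: P = [[3, 7, 8]].
After inserting 5: P = [[3, 5, 8], [7]].
After inserting 1: P = [[1, 5, 8], [3], [7]].
After inserting 6: P = [[1, 5, 6], [3, 8], [7]].
After inserting 4: P = [[1, 4, 6], [3, 5], [7, 8]].
After inserting 2: P = [[1, 2, 6], [3, 4], [5, 8], [7]].

The final insertion tableau P = [[1, 2, 6], [3, 4], [5, 8], [7]] has shape [3, 2, 2, 1].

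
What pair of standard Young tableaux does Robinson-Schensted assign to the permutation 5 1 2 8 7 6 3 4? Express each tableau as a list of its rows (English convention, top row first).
Insert each entry of the permutation into P by Schensted row insertion, recording in Q the position of each new cell.

Insert 5: appended to row 1. P = [[5]], Q = [[1]].
Insert 1: 1 bumps 5 from row 1; 5 starts row 2. P = [[1], [5]], Q = [[1], [2]].
Insert 2: appended to row 1. P = [[1, 2], [5]], Q = [[1, 3], [2]].
Insert 8: appended to row 1. P = [[1, 2, 8], [5]], Q = [[1, 3, 4], [2]].
Insert 7: 7 bumps 8 from row 1; 8 appends to row 2. P = [[1, 2, 7], [5, 8]], Q = [[1, 3, 4], [2, 5]].
Insert 6: 6 bumps 7 from row 1; 7 bumps 8 from row 2; 8 starts row 3. P = [[1, 2, 6], [5, 7], [8]], Q = [[1, 3, 4], [2, 5], [6]].
Insert 3: 3 bumps 6 from row 1; 6 bumps 7 from row 2; 7 bumps 8 from row 3; 8 starts row 4. P = [[1, 2, 3], [5, 6], [7], [8]], Q = [[1, 3, 4], [2, 5], [6], [7]].
Insert 4: appended to row 1. P = [[1, 2, 3, 4], [5, 6], [7], [8]], Q = [[1, 3, 4, 8], [2, 5], [6], [7]].

So P = [[1, 2, 3, 4], [5, 6], [7], [8]], Q = [[1, 3, 4, 8], [2, 5], [6], [7]].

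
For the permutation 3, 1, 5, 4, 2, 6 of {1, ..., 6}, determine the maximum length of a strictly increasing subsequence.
3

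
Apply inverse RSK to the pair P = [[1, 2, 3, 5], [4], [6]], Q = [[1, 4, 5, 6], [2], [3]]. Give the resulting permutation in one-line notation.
Reverse RSK: for i = n, n-1, ..., 1, locate i in Q, remove the corresponding corner cell from P, and reverse-bump its entry up through P; the value ejected from row 1 is w(i).

So w = 6 4 1 2 3 5.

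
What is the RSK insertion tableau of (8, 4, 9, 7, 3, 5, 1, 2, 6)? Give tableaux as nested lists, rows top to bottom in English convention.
Insert 8: appended to row 1. P = [[8]].
Insert 4: 4 bumps 8 from row 1; 8 starts row 2. P = [[4], [8]].
Insert 9: appended to row 1. P = [[4, 9], [8]].
Insert 7: 7 bumps 9 from row 1; 9 appends to row 2. P = [[4, 7], [8, 9]].
Insert 3: 3 bumps 4 from row 1; 4 bumps 8 from row 2; 8 starts row 3. P = [[3, 7], [4, 9], [8]].
Insert 5: 5 bumps 7 from row 1; 7 bumps 9 from row 2; 9 appends to row 3. P = [[3, 5], [4, 7], [8, 9]].
Insert 1: 1 bumps 3 from row 1; 3 bumps 4 from row 2; 4 bumps 8 from row 3; 8 starts row 4. P = [[1, 5], [3, 7], [4, 9], [8]].
Insert 2: 2 bumps 5 from row 1; 5 bumps 7 from row 2; 7 bumps 9 from row 3; 9 appends to row 4. P = [[1, 2], [3, 5], [4, 7], [8, 9]].
Insert 6: appended to row 1. P = [[1, 2, 6], [3, 5], [4, 7], [8, 9]].

So P = [[1, 2, 6], [3, 5], [4, 7], [8, 9]].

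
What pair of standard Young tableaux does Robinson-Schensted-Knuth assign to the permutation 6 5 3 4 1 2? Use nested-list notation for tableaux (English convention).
Insert each entry of the permutation into P by Schensted row insertion, recording in Q the position of each new cell.

After inserting 6: P = [[6]].
After inserting 5: P = [[5], [6]].
After inserting 3: P = [[3], [5], [6]].
After inserting 4: P = [[3, 4], [5], [6]].
After inserting 1: P = [[1, 4], [3], [5], [6]].
After inserting 2: P = [[1, 2], [3, 4], [5], [6]].

So P = [[1, 2], [3, 4], [5], [6]], Q = [[1, 4], [2, 6], [3], [5]].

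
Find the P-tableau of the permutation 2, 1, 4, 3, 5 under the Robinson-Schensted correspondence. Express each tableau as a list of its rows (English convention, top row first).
P = [[1, 3, 5], [2, 4]]

After inserting 2: P = [[2]].
After inserting 1: P = [[1], [2]].
After inserting 4: P = [[1, 4], [2]].
After inserting 3: P = [[1, 3], [2, 4]].
After inserting 5: P = [[1, 3, 5], [2, 4]].

So P = [[1, 3, 5], [2, 4]].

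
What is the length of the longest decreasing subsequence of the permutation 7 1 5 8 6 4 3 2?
5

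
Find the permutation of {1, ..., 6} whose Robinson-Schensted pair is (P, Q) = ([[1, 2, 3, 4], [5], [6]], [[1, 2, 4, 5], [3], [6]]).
Reverse the RSK construction: for i from n down to 1, find the cell of Q containing i, remove the entry at that cell from P, and reverse-bump it up through P; the value ejected from row 1 is w(i).

Step i=6: Q has 6 at row 3, column 1; remove 6 from row 3 of P and reverse-bump: 6 enters row 2 and ejects 5; 5 enters row 1 and ejects 4. So w(6) = 4. P is now [[1, 2, 3, 5], [6]].
Step i=5: Q has 5 at row 1, column 4; remove that cell from P, ejecting 5. So w(5) = 5. P is now [[1, 2, 3], [6]].
Step i=4: Q has 4 at row 1, column 3; remove that cell from P, ejecting 3. So w(4) = 3. P is now [[1, 2], [6]].
Step i=3: Q has 3 at row 2, column 1; remove 6 from row 2 of P and reverse-bump: 6 enters row 1 and ejects 2. So w(3) = 2. P is now [[1, 6]].
Step i=2: Q has 2 at row 1, column 2; remove that cell from P, ejecting 6. So w(2) = 6. P is now [[1]].
Step i=1: Q has 1 at row 1, column 1; remove that cell from P, ejecting 1. So w(1) = 1. P is now [].

So w = 1 6 2 3 5 4.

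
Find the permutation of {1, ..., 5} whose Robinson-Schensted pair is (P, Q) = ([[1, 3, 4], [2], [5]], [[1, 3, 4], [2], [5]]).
Reverse the RSK construction: for i from n down to 1, find the cell of Q containing i, remove the entry at that cell from P, and reverse-bump it up through P; the value ejected from row 1 is w(i).

Step i=5: Q has 5 at row 3, column 1; remove 5 from row 3 of P and reverse-bump: 5 enters row 2 and ejects 2; 2 enters row 1 and ejects 1. So w(5) = 1. P is now [[2, 3, 4], [5]].
Step i=4: Q has 4 at row 1, column 3; remove that cell from P, ejecting 4. So w(4) = 4. P is now [[2, 3], [5]].
Step i=3: Q has 3 at row 1, column 2; remove that cell from P, ejecting 3. So w(3) = 3. P is now [[2], [5]].
Step i=2: Q has 2 at row 2, column 1; remove 5 from row 2 of P and reverse-bump: 5 enters row 1 and ejects 2. So w(2) = 2. P is now [[5]].
Step i=1: Q has 1 at row 1, column 1; remove that cell from P, ejecting 5. So w(1) = 5. P is now [].

So w = 5 2 3 4 1.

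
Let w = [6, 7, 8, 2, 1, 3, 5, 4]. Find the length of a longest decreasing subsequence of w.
3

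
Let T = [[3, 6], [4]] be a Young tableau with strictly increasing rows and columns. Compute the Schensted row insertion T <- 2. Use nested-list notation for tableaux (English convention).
In row 1, 2 replaces 3 (the leftmost entry greater than 2); 3 is bumped to row 2. In row 2, 3 replaces 4 (the leftmost entry greater than 3); 4 is bumped to row 3. 4 starts a new row 3. The new tableau is [[2, 6], [3], [4]].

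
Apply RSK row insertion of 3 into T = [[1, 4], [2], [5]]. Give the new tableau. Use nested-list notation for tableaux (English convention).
[[1, 3], [2, 4], [5]]

In row 1, 3 replaces 4 (the leftmost entry greater than 3); 4 is bumped to row 2. 4 is appended to row 2. The new tableau is [[1, 3], [2, 4], [5]].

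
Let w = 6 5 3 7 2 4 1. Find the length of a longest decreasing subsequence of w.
5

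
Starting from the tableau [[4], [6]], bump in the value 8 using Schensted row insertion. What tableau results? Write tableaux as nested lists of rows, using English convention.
8 is larger than every entry of row 1, so it is appended to row 1. The new tableau is [[4, 8], [6]].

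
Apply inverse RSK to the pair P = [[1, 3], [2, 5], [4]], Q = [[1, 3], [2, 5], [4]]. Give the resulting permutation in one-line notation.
4 2 5 1 3

Reverse the RSK construction: for i from n down to 1, find the cell of Q containing i, remove the entry at that cell from P, and reverse-bump it up through P; the value ejected from row 1 is w(i).

Step i=5: Q has 5 at row 2, column 2; remove 5 from row 2 of P and reverse-bump: 5 enters row 1 and ejects 3. So w(5) = 3. P is now [[1, 5], [2], [4]].
Step i=4: Q has 4 at row 3, column 1; remove 4 from row 3 of P and reverse-bump: 4 enters row 2 and ejects 2; 2 enters row 1 and ejects 1. So w(4) = 1. P is now [[2, 5], [4]].
Step i=3: Q has 3 at row 1, column 2; remove that cell from P, ejecting 5. So w(3) = 5. P is now [[2], [4]].
Step i=2: Q has 2 at row 2, column 1; remove 4 from row 2 of P and reverse-bump: 4 enters row 1 and ejects 2. So w(2) = 2. P is now [[4]].
Step i=1: Q has 1 at row 1, column 1; remove that cell from P, ejecting 4. So w(1) = 4. P is now [].

So w = 4 2 5 1 3.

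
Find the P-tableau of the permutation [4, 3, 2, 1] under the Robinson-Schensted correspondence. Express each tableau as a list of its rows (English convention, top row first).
P = [[1], [2], [3], [4]]

Insert 4: appended to row 1. P = [[4]].
Insert 3: 3 bumps 4 from row 1; 4 starts row 2. P = [[3], [4]].
Insert 2: 2 bumps 3 from row 1; 3 bumps 4 from row 2; 4 starts row 3. P = [[2], [3], [4]].
Insert 1: 1 bumps 2 from row 1; 2 bumps 3 from row 2; 3 bumps 4 from row 3; 4 starts row 4. P = [[1], [2], [3], [4]].

So P = [[1], [2], [3], [4]].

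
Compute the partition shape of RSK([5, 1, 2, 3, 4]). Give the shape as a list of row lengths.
[4, 1]

RSK row insertion gives P = [[1, 2, 3, 4], [5]], which has shape [4, 1].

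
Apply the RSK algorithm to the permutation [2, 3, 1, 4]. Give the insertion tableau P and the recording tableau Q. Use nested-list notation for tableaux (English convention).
P = [[1, 3, 4], [2]], Q = [[1, 2, 4], [3]]

Insert each entry of the permutation into P by Schensted row insertion, recording in Q the position of each new cell.

Insert 2: appended to row 1. P = [[2]], Q = [[1]].
Insert 3: appended to row 1. P = [[2, 3]], Q = [[1, 2]].
Insert 1: 1 bumps 2 from row 1; 2 starts row 2. P = [[1, 3], [2]], Q = [[1, 2], [3]].
Insert 4: appended to row 1. P = [[1, 3, 4], [2]], Q = [[1, 2, 4], [3]].

So P = [[1, 3, 4], [2]], Q = [[1, 2, 4], [3]].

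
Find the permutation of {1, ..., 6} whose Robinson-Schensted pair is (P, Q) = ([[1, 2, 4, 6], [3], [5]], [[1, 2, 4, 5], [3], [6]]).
1 5 3 4 6 2

Reverse RSK: for i = n, n-1, ..., 1, locate i in Q, remove the corresponding corner cell from P, and reverse-bump its entry up through P; the value ejected from row 1 is w(i).

So w = 1 5 3 4 6 2.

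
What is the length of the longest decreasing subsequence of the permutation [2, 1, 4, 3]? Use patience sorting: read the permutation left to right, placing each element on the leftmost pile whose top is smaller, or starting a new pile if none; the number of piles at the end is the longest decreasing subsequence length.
2

2: new pile. tops = [2]
1: new pile. tops = [2, 1]
4: onto pile 1 (replacing 2). tops = [4, 1]
3: onto pile 2 (replacing 1). tops = [4, 3]

2 piles, so the longest decreasing subsequence has length 2.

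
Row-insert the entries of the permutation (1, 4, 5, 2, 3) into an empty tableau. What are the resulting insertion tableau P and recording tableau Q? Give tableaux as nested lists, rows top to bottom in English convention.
P = [[1, 2, 3], [4, 5]], Q = [[1, 2, 3], [4, 5]]

Insert each entry of the permutation into P by Schensted row insertion, recording in Q the position of each new cell.

Insert 1: appended to row 1. P = [[1]].
Insert 4: appended to row 1. P = [[1, 4]].
Insert 5: appended to row 1. P = [[1, 4, 5]].
Insert 2: 2 bumps 4 from row 1; 4 starts row 2. P = [[1, 2, 5], [4]].
Insert 3: 3 bumps 5 from row 1; 5 appends to row 2. P = [[1, 2, 3], [4, 5]].

So P = [[1, 2, 3], [4, 5]], Q = [[1, 2, 3], [4, 5]].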